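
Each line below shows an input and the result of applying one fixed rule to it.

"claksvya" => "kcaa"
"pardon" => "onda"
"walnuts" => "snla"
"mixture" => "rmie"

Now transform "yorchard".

Rule — sort the characters into reverse alphabetical order, then keep only the last 4 characters.
For "yorchard", step one produces "yrrohdca"; step two turns that into "hdca".

hdca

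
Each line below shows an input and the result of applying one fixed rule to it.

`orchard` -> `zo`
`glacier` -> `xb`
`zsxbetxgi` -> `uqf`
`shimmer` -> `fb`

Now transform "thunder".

rb

Looking at the pairs, the operation is to shift every letter 3 places backward in the alphabet (wrapping around), then keep one character in every 3, starting at position 3 (positions 3rd, 6th, 9th, ...).
Applying both steps to "thunder": "qerkabo", then "rb".
(Check on "shimmer": → "pefjjbo" → "fb" ✓)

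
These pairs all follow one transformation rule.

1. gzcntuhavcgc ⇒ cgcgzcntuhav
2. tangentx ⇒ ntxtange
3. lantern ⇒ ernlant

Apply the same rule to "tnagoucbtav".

What's happening: move the last 3 characters to the front (rotate right by 3).
"tnagoucbtav" → "tavtnagoucb".

tavtnagoucb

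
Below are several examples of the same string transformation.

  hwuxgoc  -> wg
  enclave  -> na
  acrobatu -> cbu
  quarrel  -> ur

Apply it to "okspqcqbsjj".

kqbj

The pattern: keep one character in every 3, starting at position 2 (positions 2nd, 5th, 8th, ...).
Doing the same to "okspqcqbsjj": "kqbj".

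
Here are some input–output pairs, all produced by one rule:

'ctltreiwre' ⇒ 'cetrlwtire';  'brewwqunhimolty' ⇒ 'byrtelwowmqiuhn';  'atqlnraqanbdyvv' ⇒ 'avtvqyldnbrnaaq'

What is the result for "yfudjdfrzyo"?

yofyuzdrjfd

The rule is to take characters alternately from the front and the back (1st, last, 2nd, 2nd-last, ...).
Applying that to "yfudjdfrzyo" gives "yofyuzdrjfd".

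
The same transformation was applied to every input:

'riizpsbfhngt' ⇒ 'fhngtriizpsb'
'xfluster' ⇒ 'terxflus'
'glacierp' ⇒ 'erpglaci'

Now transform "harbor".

orharb

Rule — move the first character to the end, then swap the front and back halves of the string.
"harbor" → "arborh" → "orharb".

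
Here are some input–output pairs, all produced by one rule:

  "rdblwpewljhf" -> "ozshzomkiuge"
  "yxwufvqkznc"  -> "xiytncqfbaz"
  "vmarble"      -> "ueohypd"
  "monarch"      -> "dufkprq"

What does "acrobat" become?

The rule is to shift every letter 3 places forward in the alphabet (wrapping around), then move the first 3 characters to the end (rotate left by 3).
"acrobat" → "dfuredw" → "redwdfu".

redwdfu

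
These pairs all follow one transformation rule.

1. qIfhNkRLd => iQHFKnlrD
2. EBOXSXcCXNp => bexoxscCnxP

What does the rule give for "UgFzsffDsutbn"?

GuZfFSdFUSBTN

The rule is to flip the case of every letter, then swap each adjacent pair of characters (1↔2, 3↔4, ...).
Starting from "UgFzsffDsutbn": after the first operation, "uGfZSFFdSUTBN"; after the second, "GuZfFSdFUSBTN".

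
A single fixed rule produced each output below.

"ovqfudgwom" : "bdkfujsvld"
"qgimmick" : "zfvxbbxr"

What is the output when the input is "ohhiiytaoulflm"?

bdwwxxnipdjaua

What's happening: move the last character to the front, then shift every letter 11 places backward in the alphabet (wrapping around).
Starting from "ohhiiytaoulflm": after the first operation, "mohhiiytaoulfl"; after the second, "bdwwxxnipdjaua".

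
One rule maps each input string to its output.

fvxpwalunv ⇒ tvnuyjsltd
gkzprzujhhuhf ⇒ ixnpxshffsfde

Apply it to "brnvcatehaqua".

pltayrcfyosyz

The pattern: move the first character to the end, then shift every letter 2 places backward in the alphabet (wrapping around).
On "brnvcatehaqua" that produces "pltayrcfyosyz".
(Check on "gkzprzujhhuhf": → "kzprzujhhuhfg" → "ixnpxshffsfde" ✓)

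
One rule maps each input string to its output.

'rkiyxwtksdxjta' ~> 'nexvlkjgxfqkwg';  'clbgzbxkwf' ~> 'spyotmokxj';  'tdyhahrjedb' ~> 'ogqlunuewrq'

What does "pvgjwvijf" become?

Looking at the pairs, the operation is to shift every letter 13 places forward in the alphabet (wrapping around) — i.e. ROT13, then move the last character to the front.
"pvgjwvijf" → "citwjivws" → "scitwjivw".

scitwjivw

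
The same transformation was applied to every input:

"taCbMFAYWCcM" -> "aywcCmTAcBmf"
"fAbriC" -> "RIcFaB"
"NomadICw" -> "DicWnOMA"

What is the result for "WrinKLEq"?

The transformation: flip the case of every letter, then swap the front and back halves of the string.
Working it through for "WrinKLEq": intermediate "wRINkleQ", final "kleQwRIN".
(Check on "NomadICw": → "nOMADicW" → "DicWnOMA" ✓)

kleQwRIN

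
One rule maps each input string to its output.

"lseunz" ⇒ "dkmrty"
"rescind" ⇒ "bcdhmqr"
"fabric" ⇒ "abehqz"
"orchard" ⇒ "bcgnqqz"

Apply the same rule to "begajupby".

aadfiotxz

The rule is to shift every letter 1 place backward in the alphabet (wrapping around), then sort the characters into alphabetical order.
So "begajupby" becomes "aadfiotxz".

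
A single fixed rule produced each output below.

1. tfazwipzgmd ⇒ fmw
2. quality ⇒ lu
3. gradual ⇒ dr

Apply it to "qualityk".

Looking at the pairs, the operation is to sort the characters into alphabetical order, then keep one character in every 3, starting at position 3 (positions 3rd, 6th, 9th, ...).
For "qualityk", step one produces "aiklqtuy"; step two turns that into "kt".

kt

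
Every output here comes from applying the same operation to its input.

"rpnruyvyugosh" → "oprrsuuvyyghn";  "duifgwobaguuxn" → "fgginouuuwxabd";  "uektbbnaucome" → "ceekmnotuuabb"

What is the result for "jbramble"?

ejlmrabb

Looking at the pairs, the operation is to sort the characters into alphabetical order, then move the first 3 characters to the end (rotate left by 3).
For "jbramble" the result is "ejlmrabb".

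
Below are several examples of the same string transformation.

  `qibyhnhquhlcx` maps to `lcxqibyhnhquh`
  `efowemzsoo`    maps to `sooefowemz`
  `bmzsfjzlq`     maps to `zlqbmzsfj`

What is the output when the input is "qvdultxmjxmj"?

xmjqvdultxmj

What's happening: move the last 3 characters to the front (rotate right by 3).
For "qvdultxmjxmj" the result is "xmjqvdultxmj".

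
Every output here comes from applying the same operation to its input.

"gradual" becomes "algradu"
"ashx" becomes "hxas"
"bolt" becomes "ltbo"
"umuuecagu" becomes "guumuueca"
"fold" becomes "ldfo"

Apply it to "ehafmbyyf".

yfehafmby

Each output is the input with this applied: move the last 2 characters to the front (rotate right by 2).
For "ehafmbyyf" the result is "yfehafmby".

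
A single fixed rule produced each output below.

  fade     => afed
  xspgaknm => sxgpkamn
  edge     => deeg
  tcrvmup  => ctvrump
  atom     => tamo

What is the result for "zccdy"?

czdcy

Each output is the input with this applied: swap each adjacent pair of characters (1↔2, 3↔4, ...).
Applying that to "zccdy" gives "czdcy".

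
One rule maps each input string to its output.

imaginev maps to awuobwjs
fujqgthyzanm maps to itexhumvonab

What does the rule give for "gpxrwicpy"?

duflwkdqm

The rule is to swap each adjacent pair of characters (1↔2, 3↔4, ...), then shift every letter 12 places backward in the alphabet (wrapping around).
On "gpxrwicpy": the first step gives "pgrxiwpcy", and the second then gives "duflwkdqm".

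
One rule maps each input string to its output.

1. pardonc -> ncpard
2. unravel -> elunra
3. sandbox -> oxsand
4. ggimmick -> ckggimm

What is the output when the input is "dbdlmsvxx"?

xxdbdlms

Looking at the pairs, the operation is to move the last 3 characters to the front (rotate right by 3), then delete the first character.
For "dbdlmsvxx", step one produces "vxxdbdlms"; step two turns that into "xxdbdlms".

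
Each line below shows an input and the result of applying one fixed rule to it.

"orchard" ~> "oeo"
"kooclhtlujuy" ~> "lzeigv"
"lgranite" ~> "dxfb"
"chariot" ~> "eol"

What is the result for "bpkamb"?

Rule — keep every other character starting from the second (positions 2nd, 4th, 6th, ...), then shift every letter 3 places backward in the alphabet (wrapping around).
On "bpkamb": the first step gives "pab", and the second then gives "mxy".

mxy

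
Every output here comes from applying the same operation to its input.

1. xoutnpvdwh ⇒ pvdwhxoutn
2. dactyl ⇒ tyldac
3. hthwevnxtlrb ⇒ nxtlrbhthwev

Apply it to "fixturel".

The rule is to swap the front and back halves of the string.
So "fixturel" becomes "urelfixt".

urelfixt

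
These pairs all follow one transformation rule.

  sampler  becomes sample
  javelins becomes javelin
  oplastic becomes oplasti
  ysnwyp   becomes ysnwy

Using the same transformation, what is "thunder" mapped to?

thunde

The pattern: delete the last character.
For "thunder" the result is "thunde".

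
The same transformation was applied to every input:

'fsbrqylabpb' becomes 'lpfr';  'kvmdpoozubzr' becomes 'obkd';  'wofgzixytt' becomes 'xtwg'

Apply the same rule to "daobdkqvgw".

In each case the input is transformed by: keep one character in every 3, starting at position 1 (positions 1st, 4th, 7th, ...), then move the first 2 characters to the end (rotate left by 2).
"daobdkqvgw" → "dbqw" → "qwdb".

qwdb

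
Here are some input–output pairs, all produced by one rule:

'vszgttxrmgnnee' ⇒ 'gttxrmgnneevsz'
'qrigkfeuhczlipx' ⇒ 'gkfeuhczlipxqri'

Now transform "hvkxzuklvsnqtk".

xzuklvsnqtkhvk

Looking at the pairs, the operation is to move the first 3 characters to the end (rotate left by 3).
Doing the same to "hvkxzuklvsnqtk": "xzuklvsnqtkhvk".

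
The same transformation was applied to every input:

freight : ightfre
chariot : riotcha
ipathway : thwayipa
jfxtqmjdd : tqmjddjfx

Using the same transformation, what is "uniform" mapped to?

What's happening: move the first 3 characters to the end (rotate left by 3).
On "uniform" that produces "formuni".

formuni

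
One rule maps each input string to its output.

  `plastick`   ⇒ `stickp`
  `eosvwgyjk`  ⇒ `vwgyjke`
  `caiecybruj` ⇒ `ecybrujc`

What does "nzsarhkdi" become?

The pattern: move the first 3 characters to the end (rotate left by 3), then delete the last 2 characters.
On "nzsarhkdi": the first step gives "arhkdinzs", and the second then gives "arhkdin".

arhkdin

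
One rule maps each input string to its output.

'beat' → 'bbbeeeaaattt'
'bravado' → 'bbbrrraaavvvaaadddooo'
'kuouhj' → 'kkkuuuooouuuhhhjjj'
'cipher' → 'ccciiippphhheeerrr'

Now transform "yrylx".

yyyrrryyylllxxx

Rule — repeat every character 3 times.
So "yrylx" becomes "yyyrrryyylllxxx".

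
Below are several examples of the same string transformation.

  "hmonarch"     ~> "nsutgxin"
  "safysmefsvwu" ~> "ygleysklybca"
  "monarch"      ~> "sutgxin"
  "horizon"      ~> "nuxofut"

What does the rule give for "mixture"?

sodzaxk

What's happening: shift every letter 6 places forward in the alphabet (wrapping around).
Doing the same to "mixture": "sodzaxk".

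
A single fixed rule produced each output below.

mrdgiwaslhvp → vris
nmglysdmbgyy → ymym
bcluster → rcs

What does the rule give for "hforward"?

dfw

In each case the input is transformed by: keep one character in every 3, starting at position 2 (positions 2nd, 5th, 8th, ...), then move the last character to the front.
Applying both steps to "hforward": "fwd", then "dfw".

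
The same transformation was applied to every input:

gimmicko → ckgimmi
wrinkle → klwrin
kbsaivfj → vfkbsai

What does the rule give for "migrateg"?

The transformation: delete the last character, then move the last 2 characters to the front (rotate right by 2).
Working it through for "migrateg": intermediate "migrate", final "temigra".

temigra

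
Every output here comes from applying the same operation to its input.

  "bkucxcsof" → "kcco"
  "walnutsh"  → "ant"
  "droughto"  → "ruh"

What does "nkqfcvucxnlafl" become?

Looking at the pairs, the operation is to delete the last character, then keep every other character starting from the second (positions 2nd, 4th, 6th, ...).
Starting from "nkqfcvucxnlafl": after the first operation, "nkqfcvucxnlaf"; after the second, "kfvcna".

kfvcna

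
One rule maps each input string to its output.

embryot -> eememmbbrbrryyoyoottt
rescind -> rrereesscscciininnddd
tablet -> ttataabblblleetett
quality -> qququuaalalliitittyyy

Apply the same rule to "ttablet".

In each case the input is transformed by: repeat every character 3 times, then swap each adjacent pair of characters (1↔2, 3↔4, ...).
Working it through for "ttablet": intermediate "ttttttaaabbbllleeettt", final "ttttttaababblleleettt".
(Check on "quality": → "qqquuuaaallliiitttyyy" → "qququuaalalliitittyyy" ✓)

ttttttaababblleleettt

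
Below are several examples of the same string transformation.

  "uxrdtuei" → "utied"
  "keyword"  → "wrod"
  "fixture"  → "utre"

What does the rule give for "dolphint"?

tpnih

Each output is the input with this applied: delete the first 3 characters, then sort the characters into reverse alphabetical order.
On "dolphint" that produces "tpnih".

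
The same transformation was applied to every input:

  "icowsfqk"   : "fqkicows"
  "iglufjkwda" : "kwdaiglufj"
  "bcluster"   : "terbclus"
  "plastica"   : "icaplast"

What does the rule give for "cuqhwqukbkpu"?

kbkpucuqhwqu

Looking at the pairs, the operation is to swap the front and back halves of the string, then move the first character to the end.
For "cuqhwqukbkpu", step one produces "ukbkpucuqhwq"; step two turns that into "kbkpucuqhwqu".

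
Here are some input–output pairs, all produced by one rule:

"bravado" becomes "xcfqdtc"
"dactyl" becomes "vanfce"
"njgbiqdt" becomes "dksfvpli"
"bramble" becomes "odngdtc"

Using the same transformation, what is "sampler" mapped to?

rngtuco

The pattern: move the first 3 characters to the end (rotate left by 3), then shift every letter 2 places forward in the alphabet (wrapping around).
On "sampler": the first step gives "plersam", and the second then gives "rngtuco".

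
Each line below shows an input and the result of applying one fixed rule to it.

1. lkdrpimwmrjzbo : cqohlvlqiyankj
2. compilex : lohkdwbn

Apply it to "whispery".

hrodqxvg

The rule is to move the first 2 characters to the end (rotate left by 2), then shift every letter 1 place backward in the alphabet (wrapping around).
"whispery" → "isperywh" → "hrodqxvg".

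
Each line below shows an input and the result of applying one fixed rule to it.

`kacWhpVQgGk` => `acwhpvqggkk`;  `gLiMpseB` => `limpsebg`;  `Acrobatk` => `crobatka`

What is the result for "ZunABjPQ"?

In each case the input is transformed by: move the first character to the end, then convert every letter to lowercase.
Starting from "ZunABjPQ": after the first operation, "unABjPQZ"; after the second, "unabjpqz".

unabjpqz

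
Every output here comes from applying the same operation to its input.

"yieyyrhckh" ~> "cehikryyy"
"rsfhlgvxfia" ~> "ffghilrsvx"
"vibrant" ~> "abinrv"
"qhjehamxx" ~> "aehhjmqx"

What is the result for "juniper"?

eijnpu

The pattern: delete the last character, then sort the characters into alphabetical order.
"juniper" → "junipe" → "eijnpu".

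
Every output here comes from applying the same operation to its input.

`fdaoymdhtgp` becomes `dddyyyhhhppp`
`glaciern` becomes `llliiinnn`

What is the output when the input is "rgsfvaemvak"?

Rule — keep one character in every 3, starting at position 2 (positions 2nd, 5th, 8th, ...), then repeat every character 3 times.
Starting from "rgsfvaemvak": after the first operation, "gvmk"; after the second, "gggvvvmmmkkk".
(Check on "glaciern": → "lin" → "llliiinnn" ✓)

gggvvvmmmkkk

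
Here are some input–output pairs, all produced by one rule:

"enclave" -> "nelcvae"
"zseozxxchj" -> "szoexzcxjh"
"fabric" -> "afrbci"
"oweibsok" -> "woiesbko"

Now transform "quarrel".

uqraerl

The transformation: swap each adjacent pair of characters (1↔2, 3↔4, ...).
Applying that to "quarrel" gives "uqraerl".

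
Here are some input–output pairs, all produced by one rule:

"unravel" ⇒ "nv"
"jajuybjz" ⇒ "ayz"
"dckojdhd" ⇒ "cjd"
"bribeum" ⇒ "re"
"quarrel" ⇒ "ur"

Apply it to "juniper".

In each case the input is transformed by: keep one character in every 3, starting at position 2 (positions 2nd, 5th, 8th, ...).
On "juniper" that produces "up".

up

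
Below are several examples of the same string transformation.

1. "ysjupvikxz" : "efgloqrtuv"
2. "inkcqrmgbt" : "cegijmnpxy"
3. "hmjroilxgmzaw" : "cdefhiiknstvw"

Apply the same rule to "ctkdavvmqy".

Each output is the input with this applied: shift every letter 4 places backward in the alphabet (wrapping around), then sort the characters into alphabetical order.
Doing the same to "ctkdavvmqy": "gimprruwyz".

gimprruwyz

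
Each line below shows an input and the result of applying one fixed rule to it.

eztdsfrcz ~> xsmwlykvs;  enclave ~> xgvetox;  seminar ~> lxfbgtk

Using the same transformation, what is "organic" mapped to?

What's happening: shift every letter 7 places backward in the alphabet (wrapping around).
"organic" → "hkztgbv".

hkztgbv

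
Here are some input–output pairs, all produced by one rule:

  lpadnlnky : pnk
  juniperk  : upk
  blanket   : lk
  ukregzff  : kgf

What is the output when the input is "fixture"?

iu

What's happening: keep one character in every 3, starting at position 2 (positions 2nd, 5th, 8th, ...).
On "fixture" that produces "iu".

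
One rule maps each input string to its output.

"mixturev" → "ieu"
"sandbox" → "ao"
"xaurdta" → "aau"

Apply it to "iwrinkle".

iei

The rule is to take characters alternately from the front and the back (1st, last, 2nd, 2nd-last, ...), then keep only the vowels.
On "iwrinkle" that produces "iei".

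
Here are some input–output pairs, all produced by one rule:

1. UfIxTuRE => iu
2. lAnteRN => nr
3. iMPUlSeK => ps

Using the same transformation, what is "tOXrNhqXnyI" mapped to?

The rule is to keep one character in every 3, starting at position 3 (positions 3rd, 6th, 9th, ...), then convert every letter to lowercase.
On "tOXrNhqXnyI": the first step gives "Xhn", and the second then gives "xhn".

xhn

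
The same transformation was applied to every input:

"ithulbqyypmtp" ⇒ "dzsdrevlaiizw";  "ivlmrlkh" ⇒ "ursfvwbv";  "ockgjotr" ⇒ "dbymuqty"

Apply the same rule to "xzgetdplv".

In each case the input is transformed by: shift every letter 10 places forward in the alphabet (wrapping around), then move the last 2 characters to the front (rotate right by 2).
Starting from "xzgetdplv": after the first operation, "hjqodnzvf"; after the second, "vfhjqodnz".

vfhjqodnz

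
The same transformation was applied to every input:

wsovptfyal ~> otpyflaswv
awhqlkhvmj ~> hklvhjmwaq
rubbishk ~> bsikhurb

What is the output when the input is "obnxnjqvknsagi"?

njnvqnkasigbox

The rule is to swap each adjacent pair of characters (1↔2, 3↔4, ...), then move the first 3 characters to the end (rotate left by 3).
Starting from "obnxnjqvknsagi": after the first operation, "boxnjnvqnkasig"; after the second, "njnvqnkasigbox".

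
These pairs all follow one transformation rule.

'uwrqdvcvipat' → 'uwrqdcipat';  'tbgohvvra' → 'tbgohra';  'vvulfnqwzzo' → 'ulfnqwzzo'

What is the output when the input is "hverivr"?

herir

Each output is the input with this applied: remove every "v".
Applying that to "hverivr" gives "herir".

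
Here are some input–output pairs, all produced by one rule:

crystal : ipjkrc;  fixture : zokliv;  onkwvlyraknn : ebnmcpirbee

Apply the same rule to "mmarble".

Each output is the input with this applied: shift every letter 9 places backward in the alphabet (wrapping around), then delete the first character.
Applying both steps to "mmarble": "ddriscv", then "driscv".

driscv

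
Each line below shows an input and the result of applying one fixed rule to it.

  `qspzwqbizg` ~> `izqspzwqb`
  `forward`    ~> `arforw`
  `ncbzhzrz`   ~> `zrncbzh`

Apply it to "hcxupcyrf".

The pattern: delete the last character, then move the last 2 characters to the front (rotate right by 2).
On "hcxupcyrf": the first step gives "hcxupcyr", and the second then gives "yrhcxupc".

yrhcxupc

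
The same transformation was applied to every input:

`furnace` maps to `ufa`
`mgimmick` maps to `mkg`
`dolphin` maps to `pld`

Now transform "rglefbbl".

What's happening: sort the characters into reverse alphabetical order, then keep one character in every 3, starting at position 1 (positions 1st, 4th, 7th, ...).
"rglefbbl" → "rllgfebb" → "rgb".

rgb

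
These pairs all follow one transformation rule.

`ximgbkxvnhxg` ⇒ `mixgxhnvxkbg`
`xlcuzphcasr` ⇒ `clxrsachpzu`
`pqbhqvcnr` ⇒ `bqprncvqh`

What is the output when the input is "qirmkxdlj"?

riqjldxkm

Rule — reverse the string, then move the last 3 characters to the front (rotate right by 3).
Doing the same to "qirmkxdlj": "riqjldxkm".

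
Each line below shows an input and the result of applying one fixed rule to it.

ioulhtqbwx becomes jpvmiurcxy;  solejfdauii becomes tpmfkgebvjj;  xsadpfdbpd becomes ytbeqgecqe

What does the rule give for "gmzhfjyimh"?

hnaigkzjni

In each case the input is transformed by: shift every letter 1 place forward in the alphabet (wrapping around).
Applying that to "gmzhfjyimh" gives "hnaigkzjni".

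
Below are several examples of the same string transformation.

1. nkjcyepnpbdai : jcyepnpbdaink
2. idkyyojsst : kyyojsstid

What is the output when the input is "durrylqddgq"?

rrylqddgqdu

The pattern: move the first 2 characters to the end (rotate left by 2).
On "durrylqddgq" that produces "rrylqddgqdu".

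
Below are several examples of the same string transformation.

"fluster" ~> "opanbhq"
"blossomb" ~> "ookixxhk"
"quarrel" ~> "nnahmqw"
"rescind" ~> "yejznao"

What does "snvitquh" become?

epmqdojr

Rule — move the first 3 characters to the end (rotate left by 3), then shift every letter 4 places backward in the alphabet (wrapping around).
Applying both steps to "snvitquh": "itquhsnv", then "epmqdojr".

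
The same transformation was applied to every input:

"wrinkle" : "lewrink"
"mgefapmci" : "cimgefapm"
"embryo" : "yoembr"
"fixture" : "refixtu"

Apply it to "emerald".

ldemera

The transformation: move the last 2 characters to the front (rotate right by 2).
For "emerald" the result is "ldemera".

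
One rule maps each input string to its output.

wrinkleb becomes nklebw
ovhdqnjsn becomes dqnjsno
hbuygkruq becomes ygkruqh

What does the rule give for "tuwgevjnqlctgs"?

The pattern: move the first 3 characters to the end (rotate left by 3), then delete the last 2 characters.
Applying both steps to "tuwgevjnqlctgs": "gevjnqlctgstuw", then "gevjnqlctgst".

gevjnqlctgst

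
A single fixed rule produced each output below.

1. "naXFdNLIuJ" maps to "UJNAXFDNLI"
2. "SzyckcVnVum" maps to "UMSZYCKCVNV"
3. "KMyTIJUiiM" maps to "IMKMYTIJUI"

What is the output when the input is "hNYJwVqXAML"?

MLHNYJWVQXA

Each output is the input with this applied: move the last 2 characters to the front (rotate right by 2), then convert every letter to uppercase.
Applying both steps to "hNYJwVqXAML": "MLhNYJwVqXA", then "MLHNYJWVQXA".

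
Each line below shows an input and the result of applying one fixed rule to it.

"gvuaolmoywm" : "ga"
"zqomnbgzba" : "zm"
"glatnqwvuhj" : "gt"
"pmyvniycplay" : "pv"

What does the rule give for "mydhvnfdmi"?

mh

The rule is to keep one character in every 3, starting at position 1 (positions 1st, 4th, 7th, ...), then delete the last 2 characters.
Applying both steps to "mydhvnfdmi": "mhfi", then "mh".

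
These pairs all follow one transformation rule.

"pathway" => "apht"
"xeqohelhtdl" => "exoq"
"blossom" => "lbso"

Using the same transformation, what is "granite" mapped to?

Rule — swap each adjacent pair of characters (1↔2, 3↔4, ...), then keep only the first 4 characters.
Applying both steps to "granite": "rgnatie", then "rgna".

rgna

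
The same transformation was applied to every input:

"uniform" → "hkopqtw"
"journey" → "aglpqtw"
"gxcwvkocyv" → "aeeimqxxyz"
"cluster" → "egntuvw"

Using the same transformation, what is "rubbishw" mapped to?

In each case the input is transformed by: shift every letter 2 places forward in the alphabet (wrapping around), then sort the characters into alphabetical order.
"rubbishw" → "twddkujy" → "ddjktuwy".

ddjktuwy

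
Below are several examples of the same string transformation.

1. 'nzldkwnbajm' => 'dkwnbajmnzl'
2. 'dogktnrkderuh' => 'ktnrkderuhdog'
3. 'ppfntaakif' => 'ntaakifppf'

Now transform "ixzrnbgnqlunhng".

rnbgnqlunhngixz

The transformation: move the first 3 characters to the end (rotate left by 3).
So "ixzrnbgnqlunhng" becomes "rnbgnqlunhngixz".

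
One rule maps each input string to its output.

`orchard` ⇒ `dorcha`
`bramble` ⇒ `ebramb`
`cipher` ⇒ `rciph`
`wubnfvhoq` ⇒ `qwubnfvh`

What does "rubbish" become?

hrubbi

Each output is the input with this applied: move the last 2 characters to the front (rotate right by 2), then delete the first character.
On "rubbish": the first step gives "shrubbi", and the second then gives "hrubbi".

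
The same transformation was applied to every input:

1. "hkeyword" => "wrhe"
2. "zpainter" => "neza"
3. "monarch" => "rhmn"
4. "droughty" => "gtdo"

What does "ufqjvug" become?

vguq

Each output is the input with this applied: keep every other character starting from the first (positions 1st, 3rd, 5th, ...), then move the first 2 characters to the end (rotate left by 2).
Working it through for "ufqjvug": intermediate "uqvg", final "vguq".
(Check on "zpainter": → "zane" → "neza" ✓)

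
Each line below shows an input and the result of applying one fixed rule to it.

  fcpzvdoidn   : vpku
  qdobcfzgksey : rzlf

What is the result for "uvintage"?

The transformation: shift every letter 7 places forward in the alphabet (wrapping around), then keep only the last 4 characters.
On "uvintage": the first step gives "bcpuahnl", and the second then gives "ahnl".

ahnl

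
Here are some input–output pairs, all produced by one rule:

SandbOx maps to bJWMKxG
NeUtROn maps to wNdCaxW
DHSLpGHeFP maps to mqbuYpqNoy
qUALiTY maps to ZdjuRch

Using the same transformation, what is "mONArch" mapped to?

VxwjALQ

The pattern: flip the case of every letter, then shift every letter 9 places forward in the alphabet (wrapping around).
Applying both steps to "mONArch": "MonaRCH", then "VxwjALQ".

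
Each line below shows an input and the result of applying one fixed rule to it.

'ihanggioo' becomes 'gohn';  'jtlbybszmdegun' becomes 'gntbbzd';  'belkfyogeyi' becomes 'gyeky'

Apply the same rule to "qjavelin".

lnjv

In each case the input is transformed by: keep every other character starting from the second (positions 2nd, 4th, 6th, ...), then move the last 2 characters to the front (rotate right by 2).
Starting from "qjavelin": after the first operation, "jvln"; after the second, "lnjv".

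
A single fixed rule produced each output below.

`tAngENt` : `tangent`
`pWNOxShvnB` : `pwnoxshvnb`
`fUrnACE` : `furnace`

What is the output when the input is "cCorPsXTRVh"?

ccorpsxtrvh

In each case the input is transformed by: convert every letter to lowercase.
On "cCorPsXTRVh" that produces "ccorpsxtrvh".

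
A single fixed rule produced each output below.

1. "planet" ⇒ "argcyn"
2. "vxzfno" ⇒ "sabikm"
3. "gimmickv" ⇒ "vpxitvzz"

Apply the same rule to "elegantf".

The rule is to shift every letter 13 places forward in the alphabet (wrapping around) — i.e. ROT13, then swap the front and back halves of the string.
Starting from "elegantf": after the first operation, "ryrtnags"; after the second, "nagsryrt".

nagsryrt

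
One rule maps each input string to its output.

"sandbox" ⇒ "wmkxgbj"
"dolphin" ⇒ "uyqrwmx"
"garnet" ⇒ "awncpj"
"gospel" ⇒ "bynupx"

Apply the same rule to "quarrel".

The transformation: move the first 2 characters to the end (rotate left by 2), then shift every letter 9 places forward in the alphabet (wrapping around).
Starting from "quarrel": after the first operation, "arrelqu"; after the second, "jaanuzd".

jaanuzd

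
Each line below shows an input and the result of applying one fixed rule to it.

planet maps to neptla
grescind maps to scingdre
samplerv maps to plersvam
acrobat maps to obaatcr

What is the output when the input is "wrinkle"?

nklweri

The pattern: swap the first and last characters, then move the first 3 characters to the end (rotate left by 3).
For "wrinkle", step one produces "erinklw"; step two turns that into "nklweri".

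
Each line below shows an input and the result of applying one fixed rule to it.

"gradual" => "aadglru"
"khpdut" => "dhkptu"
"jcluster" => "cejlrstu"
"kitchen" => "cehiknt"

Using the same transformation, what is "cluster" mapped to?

celrstu

The transformation: sort the characters into alphabetical order.
Applying that to "cluster" gives "celrstu".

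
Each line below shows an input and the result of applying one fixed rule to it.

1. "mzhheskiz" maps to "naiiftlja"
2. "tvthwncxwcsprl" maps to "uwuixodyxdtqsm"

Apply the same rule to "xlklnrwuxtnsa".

The pattern: shift every letter 1 place forward in the alphabet (wrapping around).
For "xlklnrwuxtnsa" the result is "ymlmosxvyuotb".

ymlmosxvyuotb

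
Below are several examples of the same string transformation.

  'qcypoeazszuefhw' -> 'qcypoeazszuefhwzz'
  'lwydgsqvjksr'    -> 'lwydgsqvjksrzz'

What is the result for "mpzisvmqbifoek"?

Each output is the input with this applied: append "zz".
Applying that to "mpzisvmqbifoek" gives "mpzisvmqbifoekzz".

mpzisvmqbifoekzz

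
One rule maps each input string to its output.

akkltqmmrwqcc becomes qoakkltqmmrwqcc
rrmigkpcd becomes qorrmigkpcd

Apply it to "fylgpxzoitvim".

qofylgpxzoitvim

In each case the input is transformed by: prepend "qo".
So "fylgpxzoitvim" becomes "qofylgpxzoitvim".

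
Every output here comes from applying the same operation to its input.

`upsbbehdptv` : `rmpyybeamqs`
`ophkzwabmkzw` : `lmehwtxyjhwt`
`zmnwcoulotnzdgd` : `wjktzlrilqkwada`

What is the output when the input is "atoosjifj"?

xqllpgfcg

The pattern: shift every letter 3 places backward in the alphabet (wrapping around).
Doing the same to "atoosjifj": "xqllpgfcg".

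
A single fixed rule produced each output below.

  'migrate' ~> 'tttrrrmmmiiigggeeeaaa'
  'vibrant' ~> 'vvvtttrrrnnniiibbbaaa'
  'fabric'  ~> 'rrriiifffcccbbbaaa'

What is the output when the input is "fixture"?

The pattern: repeat every character 3 times, then sort the characters into reverse alphabetical order.
"fixture" → "fffiiixxxtttuuurrreee" → "xxxuuutttrrriiifffeee".

xxxuuutttrrriiifffeee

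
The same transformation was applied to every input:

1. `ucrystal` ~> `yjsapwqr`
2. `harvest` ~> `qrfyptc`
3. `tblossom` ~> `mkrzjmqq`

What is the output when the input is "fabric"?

gadyzp

Each output is the input with this applied: shift every letter 2 places backward in the alphabet (wrapping around), then move the last 2 characters to the front (rotate right by 2).
Applying that to "fabric" gives "gadyzp".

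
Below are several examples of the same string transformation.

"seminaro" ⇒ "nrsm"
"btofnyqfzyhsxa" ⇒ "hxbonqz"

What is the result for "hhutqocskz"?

Rule — keep every other character starting from the first (positions 1st, 3rd, 5th, ...), then move the last 2 characters to the front (rotate right by 2).
Applying both steps to "hhutqocskz": "huqck", then "ckhuq".
(Check on "seminaro": → "smnr" → "nrsm" ✓)

ckhuq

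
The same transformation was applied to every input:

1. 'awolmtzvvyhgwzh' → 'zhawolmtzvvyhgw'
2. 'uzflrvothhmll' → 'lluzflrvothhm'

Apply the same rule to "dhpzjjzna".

nadhpzjjz

Looking at the pairs, the operation is to move the last 2 characters to the front (rotate right by 2).
For "dhpzjjzna" the result is "nadhpzjjz".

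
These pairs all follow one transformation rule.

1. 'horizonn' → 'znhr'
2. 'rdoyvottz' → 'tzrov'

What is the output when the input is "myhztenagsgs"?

In each case the input is transformed by: keep every other character starting from the first (positions 1st, 3rd, 5th, ...), then move the last 2 characters to the front (rotate right by 2).
"myhztenagsgs" → "ggmhtn".
(Check on "horizonn": → "hrzn" → "znhr" ✓)

ggmhtn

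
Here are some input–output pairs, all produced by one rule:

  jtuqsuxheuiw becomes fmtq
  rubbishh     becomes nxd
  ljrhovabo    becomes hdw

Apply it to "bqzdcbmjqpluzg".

Rule — keep one character in every 3, starting at position 1 (positions 1st, 4th, 7th, ...), then shift every letter 4 places backward in the alphabet (wrapping around).
On "bqzdcbmjqpluzg": the first step gives "bdmpz", and the second then gives "xzilv".

xzilv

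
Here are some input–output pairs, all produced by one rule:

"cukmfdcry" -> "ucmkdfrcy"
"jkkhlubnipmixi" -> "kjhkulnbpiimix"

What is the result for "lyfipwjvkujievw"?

ylifwpvjukijvew

The transformation: swap each adjacent pair of characters (1↔2, 3↔4, ...).
So "lyfipwjvkujievw" becomes "ylifwpvjukijvew".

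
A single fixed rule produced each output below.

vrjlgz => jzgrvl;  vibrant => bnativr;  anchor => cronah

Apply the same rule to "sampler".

Each output is the input with this applied: swap each adjacent pair of characters (1↔2, 3↔4, ...), then move the first 3 characters to the end (rotate left by 3).
Applying both steps to "sampler": "aspmelr", then "melrasp".

melrasp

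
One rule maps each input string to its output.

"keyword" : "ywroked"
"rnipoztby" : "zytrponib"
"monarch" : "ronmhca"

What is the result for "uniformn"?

uronnmif

Each output is the input with this applied: sort the characters into reverse alphabetical order.
"uniformn" → "uronnmif".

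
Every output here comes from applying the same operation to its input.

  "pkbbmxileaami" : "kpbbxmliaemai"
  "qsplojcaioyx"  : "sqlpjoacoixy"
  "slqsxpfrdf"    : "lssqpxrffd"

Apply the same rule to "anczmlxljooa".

Rule — swap each adjacent pair of characters (1↔2, 3↔4, ...).
For "anczmlxljooa" the result is "nazclmlxojao".

nazclmlxojao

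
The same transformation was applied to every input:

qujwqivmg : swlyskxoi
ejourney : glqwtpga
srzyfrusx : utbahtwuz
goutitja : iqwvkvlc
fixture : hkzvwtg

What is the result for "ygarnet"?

aictpgv

Looking at the pairs, the operation is to shift every letter 2 places forward in the alphabet (wrapping around).
Applying that to "ygarnet" gives "aictpgv".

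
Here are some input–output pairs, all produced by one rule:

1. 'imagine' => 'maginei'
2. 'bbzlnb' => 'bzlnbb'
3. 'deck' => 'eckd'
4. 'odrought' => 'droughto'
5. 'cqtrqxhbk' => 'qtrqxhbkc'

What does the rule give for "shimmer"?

Each output is the input with this applied: move the first character to the end.
For "shimmer" the result is "himmers".

himmers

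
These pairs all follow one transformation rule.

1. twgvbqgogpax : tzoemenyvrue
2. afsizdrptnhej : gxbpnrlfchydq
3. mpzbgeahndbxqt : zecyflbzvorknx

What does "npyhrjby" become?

fphzwlnw

The transformation: move the first 3 characters to the end (rotate left by 3), then shift every letter 2 places backward in the alphabet (wrapping around).
Applying both steps to "npyhrjby": "hrjbynpy", then "fphzwlnw".
(Check on "afsizdrptnhej": → "izdrptnhejafs" → "gxbpnrlfchydq" ✓)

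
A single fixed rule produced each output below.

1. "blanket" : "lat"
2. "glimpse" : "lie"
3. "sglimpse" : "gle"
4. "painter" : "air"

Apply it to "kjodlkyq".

The pattern: swap each adjacent pair of characters (1↔2, 3↔4, ...), then keep one character in every 3, starting at position 1 (positions 1st, 4th, 7th, ...).
Applying that to "kjodlkyq" gives "joq".
(Check on "sglimpse": → "gsilpmes" → "gle" ✓)

joq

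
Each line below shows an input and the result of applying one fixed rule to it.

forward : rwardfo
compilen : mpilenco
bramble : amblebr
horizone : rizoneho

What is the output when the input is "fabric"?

Rule — move the first 2 characters to the end (rotate left by 2).
Doing the same to "fabric": "bricfa".

bricfa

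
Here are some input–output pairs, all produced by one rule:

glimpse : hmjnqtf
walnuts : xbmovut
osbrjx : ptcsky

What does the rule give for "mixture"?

njyuvsf

What's happening: shift every letter 1 place forward in the alphabet (wrapping around).
So "mixture" becomes "njyuvsf".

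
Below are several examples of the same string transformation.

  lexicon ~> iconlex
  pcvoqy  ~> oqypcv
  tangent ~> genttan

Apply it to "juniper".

The pattern: move the first 3 characters to the end (rotate left by 3).
So "juniper" becomes "iperjun".

iperjun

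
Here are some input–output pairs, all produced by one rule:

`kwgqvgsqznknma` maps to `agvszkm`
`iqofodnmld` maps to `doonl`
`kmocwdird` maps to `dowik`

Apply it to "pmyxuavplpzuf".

fyuvlzp

Each output is the input with this applied: swap the first and last characters, then keep every other character starting from the first (positions 1st, 3rd, 5th, ...).
"pmyxuavplpzuf" → "fmyxuavplpzup" → "fyuvlzp".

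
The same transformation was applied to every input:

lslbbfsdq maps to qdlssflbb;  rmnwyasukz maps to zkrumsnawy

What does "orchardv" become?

vdorrach

The rule is to move the last character to the front, then take characters alternately from the front and the back (1st, last, 2nd, 2nd-last, ...).
Working it through for "orchardv": intermediate "vorchard", final "vdorrach".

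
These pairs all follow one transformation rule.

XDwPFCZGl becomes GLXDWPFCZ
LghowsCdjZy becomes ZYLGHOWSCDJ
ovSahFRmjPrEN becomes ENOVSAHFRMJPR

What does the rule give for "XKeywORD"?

RDXKEYWO

The rule is to move the last 2 characters to the front (rotate right by 2), then convert every letter to uppercase.
Applying both steps to "XKeywORD": "RDXKeywO", then "RDXKEYWO".
(Check on "LghowsCdjZy": → "ZyLghowsCdj" → "ZYLGHOWSCDJ" ✓)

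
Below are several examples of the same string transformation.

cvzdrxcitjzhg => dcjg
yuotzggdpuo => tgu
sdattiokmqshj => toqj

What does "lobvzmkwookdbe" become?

The transformation: delete the first 2 characters, then keep one character in every 3, starting at position 2 (positions 2nd, 5th, 8th, ...).
On "lobvzmkwookdbe": the first step gives "bvzmkwookdbe", and the second then gives "vkob".

vkob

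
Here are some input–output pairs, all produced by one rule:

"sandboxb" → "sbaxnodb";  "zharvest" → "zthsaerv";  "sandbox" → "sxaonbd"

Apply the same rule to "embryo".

eomybr

The transformation: take characters alternately from the front and the back (1st, last, 2nd, 2nd-last, ...).
Applying that to "embryo" gives "eomybr".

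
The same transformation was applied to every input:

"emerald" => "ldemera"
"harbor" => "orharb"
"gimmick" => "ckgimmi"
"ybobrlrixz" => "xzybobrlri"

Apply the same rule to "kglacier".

erkglaci

Looking at the pairs, the operation is to move the last 2 characters to the front (rotate right by 2).
Applying that to "kglacier" gives "erkglaci".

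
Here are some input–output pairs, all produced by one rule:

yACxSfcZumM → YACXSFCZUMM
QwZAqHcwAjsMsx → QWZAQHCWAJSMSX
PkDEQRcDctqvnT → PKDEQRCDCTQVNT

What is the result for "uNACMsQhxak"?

Rule — convert every letter to uppercase.
So "uNACMsQhxak" becomes "UNACMSQHXAK".

UNACMSQHXAK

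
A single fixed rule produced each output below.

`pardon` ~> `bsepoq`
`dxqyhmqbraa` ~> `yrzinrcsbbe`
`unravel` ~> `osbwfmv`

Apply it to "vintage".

joubhfw

The transformation: shift every letter 1 place forward in the alphabet (wrapping around), then move the first character to the end.
Starting from "vintage": after the first operation, "wjoubhf"; after the second, "joubhfw".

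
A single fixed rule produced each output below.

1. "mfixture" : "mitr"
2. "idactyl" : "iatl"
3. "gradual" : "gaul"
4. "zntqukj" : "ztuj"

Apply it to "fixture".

The transformation: keep every other character starting from the first (positions 1st, 3rd, 5th, ...).
Doing the same to "fixture": "fxue".

fxue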